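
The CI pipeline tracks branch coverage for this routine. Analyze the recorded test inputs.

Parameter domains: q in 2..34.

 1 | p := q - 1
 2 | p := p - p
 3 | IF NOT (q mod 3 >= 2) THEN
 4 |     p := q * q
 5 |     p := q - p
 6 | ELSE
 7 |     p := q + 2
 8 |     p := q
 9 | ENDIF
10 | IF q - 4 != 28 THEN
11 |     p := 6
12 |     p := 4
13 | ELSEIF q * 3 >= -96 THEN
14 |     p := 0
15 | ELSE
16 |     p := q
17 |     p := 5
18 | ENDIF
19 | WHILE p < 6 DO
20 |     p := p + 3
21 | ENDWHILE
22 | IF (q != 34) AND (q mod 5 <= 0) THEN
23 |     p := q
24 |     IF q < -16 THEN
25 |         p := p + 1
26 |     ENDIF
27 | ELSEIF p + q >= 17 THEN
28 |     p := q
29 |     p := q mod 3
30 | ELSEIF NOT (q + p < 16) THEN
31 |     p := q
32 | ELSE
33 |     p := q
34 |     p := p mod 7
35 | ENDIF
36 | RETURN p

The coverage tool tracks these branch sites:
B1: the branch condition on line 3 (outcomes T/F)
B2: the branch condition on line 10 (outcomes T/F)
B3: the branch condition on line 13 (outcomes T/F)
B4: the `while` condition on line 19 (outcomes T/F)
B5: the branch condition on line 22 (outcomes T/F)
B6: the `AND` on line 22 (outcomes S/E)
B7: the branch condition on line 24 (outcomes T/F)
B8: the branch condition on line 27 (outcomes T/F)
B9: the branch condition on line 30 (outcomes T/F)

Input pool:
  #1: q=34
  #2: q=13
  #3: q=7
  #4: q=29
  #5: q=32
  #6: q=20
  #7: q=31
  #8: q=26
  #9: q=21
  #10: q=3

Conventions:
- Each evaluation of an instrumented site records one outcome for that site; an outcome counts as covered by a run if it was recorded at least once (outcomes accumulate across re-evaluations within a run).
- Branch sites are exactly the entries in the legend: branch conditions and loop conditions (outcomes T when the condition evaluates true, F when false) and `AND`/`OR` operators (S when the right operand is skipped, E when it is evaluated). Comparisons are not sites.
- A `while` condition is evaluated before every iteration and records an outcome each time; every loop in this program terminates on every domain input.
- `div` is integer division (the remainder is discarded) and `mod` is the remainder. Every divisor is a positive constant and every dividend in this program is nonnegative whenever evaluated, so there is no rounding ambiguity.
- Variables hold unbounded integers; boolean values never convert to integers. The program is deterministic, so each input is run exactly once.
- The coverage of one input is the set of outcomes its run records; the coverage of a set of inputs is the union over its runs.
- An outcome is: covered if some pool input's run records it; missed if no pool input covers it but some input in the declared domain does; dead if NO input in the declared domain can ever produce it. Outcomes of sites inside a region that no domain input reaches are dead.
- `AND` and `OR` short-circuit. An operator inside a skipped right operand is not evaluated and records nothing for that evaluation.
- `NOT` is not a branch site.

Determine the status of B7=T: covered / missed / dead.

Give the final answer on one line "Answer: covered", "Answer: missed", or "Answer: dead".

no pool input records B7=T
checking all 33 inputs in the declared domain: B7=T is never recorded -> dead

Answer: dead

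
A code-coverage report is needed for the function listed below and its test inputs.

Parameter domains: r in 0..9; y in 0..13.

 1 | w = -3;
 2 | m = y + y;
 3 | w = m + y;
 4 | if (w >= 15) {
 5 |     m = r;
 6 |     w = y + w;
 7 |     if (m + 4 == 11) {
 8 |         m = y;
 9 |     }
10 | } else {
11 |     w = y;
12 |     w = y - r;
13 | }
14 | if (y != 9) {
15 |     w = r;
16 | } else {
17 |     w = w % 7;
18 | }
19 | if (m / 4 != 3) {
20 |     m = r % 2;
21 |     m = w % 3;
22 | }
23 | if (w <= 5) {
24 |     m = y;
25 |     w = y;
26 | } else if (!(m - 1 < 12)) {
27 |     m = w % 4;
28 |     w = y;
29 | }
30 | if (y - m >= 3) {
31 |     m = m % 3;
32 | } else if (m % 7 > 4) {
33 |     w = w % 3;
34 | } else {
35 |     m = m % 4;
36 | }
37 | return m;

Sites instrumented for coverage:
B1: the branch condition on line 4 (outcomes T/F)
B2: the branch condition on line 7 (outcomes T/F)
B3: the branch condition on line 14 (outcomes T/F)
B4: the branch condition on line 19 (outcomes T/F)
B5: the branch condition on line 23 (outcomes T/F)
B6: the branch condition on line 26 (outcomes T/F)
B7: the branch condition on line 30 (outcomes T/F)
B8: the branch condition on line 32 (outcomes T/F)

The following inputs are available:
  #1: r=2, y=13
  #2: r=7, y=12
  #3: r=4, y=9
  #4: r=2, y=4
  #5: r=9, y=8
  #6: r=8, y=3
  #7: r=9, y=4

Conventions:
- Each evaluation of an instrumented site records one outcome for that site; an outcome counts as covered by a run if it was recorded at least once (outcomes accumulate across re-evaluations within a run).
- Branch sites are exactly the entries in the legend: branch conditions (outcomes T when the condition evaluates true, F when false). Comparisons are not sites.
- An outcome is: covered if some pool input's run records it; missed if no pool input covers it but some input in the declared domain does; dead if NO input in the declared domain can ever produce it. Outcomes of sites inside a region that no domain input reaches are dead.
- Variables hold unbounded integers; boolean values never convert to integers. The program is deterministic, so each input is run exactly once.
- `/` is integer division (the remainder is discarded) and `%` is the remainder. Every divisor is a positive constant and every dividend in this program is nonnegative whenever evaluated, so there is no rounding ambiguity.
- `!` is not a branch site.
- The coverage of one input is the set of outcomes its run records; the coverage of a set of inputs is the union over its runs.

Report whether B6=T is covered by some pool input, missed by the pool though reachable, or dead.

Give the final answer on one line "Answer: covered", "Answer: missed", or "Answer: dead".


no pool input records B6=T
but domain input (r=7, y=13) does record it -> reachable, so missed
Answer: missed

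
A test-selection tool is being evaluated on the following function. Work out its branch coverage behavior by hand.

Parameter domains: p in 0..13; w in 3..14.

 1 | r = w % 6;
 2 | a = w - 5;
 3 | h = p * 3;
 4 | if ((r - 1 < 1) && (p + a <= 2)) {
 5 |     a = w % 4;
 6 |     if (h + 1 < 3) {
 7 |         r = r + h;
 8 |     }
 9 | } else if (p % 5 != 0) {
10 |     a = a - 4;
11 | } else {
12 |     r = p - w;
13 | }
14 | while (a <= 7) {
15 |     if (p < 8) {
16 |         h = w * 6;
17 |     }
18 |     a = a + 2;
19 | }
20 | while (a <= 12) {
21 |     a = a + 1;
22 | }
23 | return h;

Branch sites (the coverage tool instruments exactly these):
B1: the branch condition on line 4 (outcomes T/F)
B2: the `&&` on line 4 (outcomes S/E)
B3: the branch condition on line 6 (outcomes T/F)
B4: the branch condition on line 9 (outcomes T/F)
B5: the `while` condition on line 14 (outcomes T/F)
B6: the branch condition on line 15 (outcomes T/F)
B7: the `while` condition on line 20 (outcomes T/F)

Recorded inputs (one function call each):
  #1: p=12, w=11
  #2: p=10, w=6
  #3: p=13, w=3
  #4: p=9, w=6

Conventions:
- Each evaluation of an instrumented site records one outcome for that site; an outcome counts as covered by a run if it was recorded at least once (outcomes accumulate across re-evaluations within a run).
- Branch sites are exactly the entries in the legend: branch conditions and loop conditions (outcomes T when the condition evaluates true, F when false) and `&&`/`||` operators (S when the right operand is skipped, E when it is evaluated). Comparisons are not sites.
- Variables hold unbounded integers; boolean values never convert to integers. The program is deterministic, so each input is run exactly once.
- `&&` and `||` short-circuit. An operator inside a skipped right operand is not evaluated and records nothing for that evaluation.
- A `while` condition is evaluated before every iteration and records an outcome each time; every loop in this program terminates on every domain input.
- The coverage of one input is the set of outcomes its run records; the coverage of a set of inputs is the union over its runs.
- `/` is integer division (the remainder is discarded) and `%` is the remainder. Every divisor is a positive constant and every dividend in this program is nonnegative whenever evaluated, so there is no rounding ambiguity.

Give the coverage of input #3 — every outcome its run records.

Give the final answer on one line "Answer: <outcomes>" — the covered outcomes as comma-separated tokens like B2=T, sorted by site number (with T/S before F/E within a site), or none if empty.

Tracing the run of input #3 (p=13, w=3):
  B2->S, B1->F, B4->T, B5->T, B6->F, B5->T, B6->F, B5->T, B6->F, B5->T
  B6->F, B5->T, B6->F, B5->T, B6->F, B5->T, B6->F, B5->F, B7->T, B7->T
  B7->T, B7->T, B7->T, B7->F
as a set, this run covers: B1=F, B2=S, B4=T, B5=T, B5=F, B6=F, B7=T, B7=F

Answer: B1=F, B2=S, B4=T, B5=T, B5=F, B6=F, B7=T, B7=F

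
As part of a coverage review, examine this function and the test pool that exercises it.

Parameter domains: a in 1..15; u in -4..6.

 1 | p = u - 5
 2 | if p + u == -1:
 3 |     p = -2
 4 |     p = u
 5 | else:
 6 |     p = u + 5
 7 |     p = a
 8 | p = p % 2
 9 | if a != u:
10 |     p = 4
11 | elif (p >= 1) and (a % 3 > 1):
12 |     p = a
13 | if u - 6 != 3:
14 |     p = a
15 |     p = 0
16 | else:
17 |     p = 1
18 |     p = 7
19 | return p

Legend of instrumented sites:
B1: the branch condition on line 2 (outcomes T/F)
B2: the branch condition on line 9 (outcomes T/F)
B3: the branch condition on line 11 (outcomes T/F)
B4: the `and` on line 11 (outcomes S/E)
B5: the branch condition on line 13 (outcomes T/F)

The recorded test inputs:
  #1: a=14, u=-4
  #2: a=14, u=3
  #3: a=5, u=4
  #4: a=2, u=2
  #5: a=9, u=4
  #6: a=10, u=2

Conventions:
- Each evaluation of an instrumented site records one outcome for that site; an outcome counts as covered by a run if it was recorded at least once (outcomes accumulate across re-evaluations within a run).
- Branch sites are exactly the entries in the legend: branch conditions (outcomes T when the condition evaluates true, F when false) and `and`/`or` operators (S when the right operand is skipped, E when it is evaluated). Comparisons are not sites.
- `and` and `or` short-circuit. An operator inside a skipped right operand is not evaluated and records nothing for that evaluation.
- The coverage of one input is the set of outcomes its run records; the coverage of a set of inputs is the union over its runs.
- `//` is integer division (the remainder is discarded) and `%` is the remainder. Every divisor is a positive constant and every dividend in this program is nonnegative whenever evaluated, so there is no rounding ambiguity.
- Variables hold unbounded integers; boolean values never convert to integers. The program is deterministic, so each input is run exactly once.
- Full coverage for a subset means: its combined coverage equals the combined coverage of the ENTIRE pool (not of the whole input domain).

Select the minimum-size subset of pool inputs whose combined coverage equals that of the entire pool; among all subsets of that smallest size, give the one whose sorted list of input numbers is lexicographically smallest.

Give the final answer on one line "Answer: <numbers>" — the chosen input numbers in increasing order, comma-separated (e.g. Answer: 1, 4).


input #1, a=14, u=-4: events B1->F, B2->T, B5->T; outcomes B1=F, B2=T, B5=T
input #2, a=14, u=3: events B1->F, B2->T, B5->T; outcomes B1=F, B2=T, B5=T
input #3, a=5, u=4: events B1->F, B2->T, B5->T; outcomes B1=F, B2=T, B5=T
input #4, a=2, u=2: events B1->T, B2->F, B4->S, B3->F, B5->T; outcomes B1=T, B2=F, B3=F, B4=S, B5=T
input #5, a=9, u=4: events B1->F, B2->T, B5->T; outcomes B1=F, B2=T, B5=T
input #6, a=10, u=2: events B1->T, B2->T, B5->T; outcomes B1=T, B2=T, B5=T
the full pool covers 7 outcomes: B1=T, B1=F, B2=T, B2=F, B3=F, B4=S, B5=T
every size-1 subset falls short of the 7 outcomes (best: 5/7)
size 2: inputs {1, 4} cover all 7 outcomes, and no lexicographically smaller subset of this size does
Answer: 1, 4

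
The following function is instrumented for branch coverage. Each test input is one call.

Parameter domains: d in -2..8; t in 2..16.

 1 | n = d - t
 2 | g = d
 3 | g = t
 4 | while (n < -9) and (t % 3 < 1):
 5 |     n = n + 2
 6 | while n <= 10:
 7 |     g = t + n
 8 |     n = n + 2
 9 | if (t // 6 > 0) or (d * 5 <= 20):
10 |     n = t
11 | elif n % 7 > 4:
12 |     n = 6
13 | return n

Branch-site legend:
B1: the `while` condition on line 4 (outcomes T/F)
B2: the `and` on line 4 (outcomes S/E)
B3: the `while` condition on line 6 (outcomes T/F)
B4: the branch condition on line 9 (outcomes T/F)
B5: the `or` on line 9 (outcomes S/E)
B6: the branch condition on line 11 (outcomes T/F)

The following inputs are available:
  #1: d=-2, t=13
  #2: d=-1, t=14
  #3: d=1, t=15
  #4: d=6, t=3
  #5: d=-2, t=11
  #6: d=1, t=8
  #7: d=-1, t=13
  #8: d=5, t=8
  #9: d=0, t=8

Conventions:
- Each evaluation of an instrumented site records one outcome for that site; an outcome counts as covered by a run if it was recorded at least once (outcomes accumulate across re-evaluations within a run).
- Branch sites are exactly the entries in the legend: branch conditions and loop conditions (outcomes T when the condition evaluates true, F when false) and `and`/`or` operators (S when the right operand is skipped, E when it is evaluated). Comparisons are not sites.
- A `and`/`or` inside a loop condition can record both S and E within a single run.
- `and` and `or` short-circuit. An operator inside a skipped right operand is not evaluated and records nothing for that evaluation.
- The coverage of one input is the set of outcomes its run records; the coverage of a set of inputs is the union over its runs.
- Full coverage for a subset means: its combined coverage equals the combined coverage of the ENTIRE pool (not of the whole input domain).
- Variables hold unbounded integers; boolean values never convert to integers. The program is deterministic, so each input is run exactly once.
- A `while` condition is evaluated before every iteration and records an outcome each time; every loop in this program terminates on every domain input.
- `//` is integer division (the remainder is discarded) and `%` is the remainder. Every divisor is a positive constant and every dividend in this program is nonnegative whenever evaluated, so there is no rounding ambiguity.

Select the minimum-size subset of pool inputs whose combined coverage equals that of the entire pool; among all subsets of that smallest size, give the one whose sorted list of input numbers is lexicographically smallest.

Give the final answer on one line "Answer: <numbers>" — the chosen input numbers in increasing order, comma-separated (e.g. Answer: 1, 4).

#1 (d=-2, t=13) -> B2->E, B1->F, B3->T, B3->T, B3->T, B3->T, B3->T, B3->T, B3->T, B3->T, B3->T, B3->T, B3->T, B3->T, ...; covered: B1=F, B2=E, B3=T, B3=F, B4=T, B5=S
#2 (d=-1, t=14) -> B2->E, B1->F, B3->T, B3->T, B3->T, B3->T, B3->T, B3->T, B3->T, B3->T, B3->T, B3->T, B3->T, B3->T, ...; covered: B1=F, B2=E, B3=T, B3=F, B4=T, B5=S
#3 (d=1, t=15) -> B2->E, B1->T, B2->E, B1->T, B2->E, B1->T, B2->S, B1->F, B3->T, B3->T, B3->T, B3->T, B3->T, B3->T, ...; covered: B1=T, B1=F, B2=S, B2=E, B3=T, B3=F, B4=T, B5=S
#4 (d=6, t=3) -> B2->S, B1->F, B3->T, B3->T, B3->T, B3->T, B3->F, B5->E, B4->F, B6->F; covered: B1=F, B2=S, B3=T, B3=F, B4=F, B5=E, B6=F
#5 (d=-2, t=11) -> B2->E, B1->F, B3->T, B3->T, B3->T, B3->T, B3->T, B3->T, B3->T, B3->T, B3->T, B3->T, B3->T, B3->T, ...; covered: B1=F, B2=E, B3=T, B3=F, B4=T, B5=S
#6 (d=1, t=8) -> B2->S, B1->F, B3->T, B3->T, B3->T, B3->T, B3->T, B3->T, B3->T, B3->T, B3->T, B3->F, B5->S, B4->T; covered: B1=F, B2=S, B3=T, B3=F, B4=T, B5=S
#7 (d=-1, t=13) -> B2->E, B1->F, B3->T, B3->T, B3->T, B3->T, B3->T, B3->T, B3->T, B3->T, B3->T, B3->T, B3->T, B3->T, ...; covered: B1=F, B2=E, B3=T, B3=F, B4=T, B5=S
#8 (d=5, t=8) -> B2->S, B1->F, B3->T, B3->T, B3->T, B3->T, B3->T, B3->T, B3->T, B3->F, B5->S, B4->T; covered: B1=F, B2=S, B3=T, B3=F, B4=T, B5=S
#9 (d=0, t=8) -> B2->S, B1->F, B3->T, B3->T, B3->T, B3->T, B3->T, B3->T, B3->T, B3->T, B3->T, B3->T, B3->F, B5->S, ...; covered: B1=F, B2=S, B3=T, B3=F, B4=T, B5=S
union over all inputs: B1=T, B1=F, B2=S, B2=E, B3=T, B3=F, B4=T, B4=F, B5=S, B5=E, B6=F (11 outcomes)
no size-1 subset reaches all 11 outcomes (best union: 8/11)
inputs {3, 4} (size 2) cover everything; no size-2 subset with a lexicographically smaller index list covers all 11

Answer: 3, 4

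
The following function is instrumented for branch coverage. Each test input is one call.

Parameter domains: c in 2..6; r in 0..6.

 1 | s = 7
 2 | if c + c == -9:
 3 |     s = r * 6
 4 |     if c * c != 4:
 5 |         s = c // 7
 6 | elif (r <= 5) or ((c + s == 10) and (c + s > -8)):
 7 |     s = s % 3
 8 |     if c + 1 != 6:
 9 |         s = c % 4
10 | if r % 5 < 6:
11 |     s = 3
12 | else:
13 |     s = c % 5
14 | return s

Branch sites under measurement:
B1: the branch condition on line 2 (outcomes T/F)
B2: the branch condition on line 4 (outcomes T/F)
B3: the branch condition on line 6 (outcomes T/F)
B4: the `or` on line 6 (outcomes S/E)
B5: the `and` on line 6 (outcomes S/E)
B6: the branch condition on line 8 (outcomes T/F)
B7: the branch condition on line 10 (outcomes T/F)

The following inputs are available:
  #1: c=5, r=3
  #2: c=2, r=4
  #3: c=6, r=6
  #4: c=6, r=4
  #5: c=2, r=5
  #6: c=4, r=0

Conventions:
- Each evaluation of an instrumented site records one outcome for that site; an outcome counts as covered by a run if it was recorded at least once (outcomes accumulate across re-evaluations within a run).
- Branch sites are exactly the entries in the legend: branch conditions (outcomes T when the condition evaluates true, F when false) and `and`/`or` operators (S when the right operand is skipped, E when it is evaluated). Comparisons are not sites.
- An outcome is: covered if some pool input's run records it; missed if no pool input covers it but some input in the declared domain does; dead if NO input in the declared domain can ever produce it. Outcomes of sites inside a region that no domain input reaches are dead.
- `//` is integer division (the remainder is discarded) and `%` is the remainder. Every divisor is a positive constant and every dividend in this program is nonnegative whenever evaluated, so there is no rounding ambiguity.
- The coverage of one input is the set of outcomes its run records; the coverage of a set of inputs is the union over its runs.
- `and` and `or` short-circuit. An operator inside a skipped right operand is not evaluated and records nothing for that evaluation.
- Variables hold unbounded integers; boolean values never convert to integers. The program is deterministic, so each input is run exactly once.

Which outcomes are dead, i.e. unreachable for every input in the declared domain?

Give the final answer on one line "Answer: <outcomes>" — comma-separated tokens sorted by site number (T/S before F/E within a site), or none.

running all 35 domain inputs and tallying outcomes:
  B1=T: unreachable across the whole domain -> dead
  B2=T: unreachable across the whole domain -> dead
  B2=F: unreachable across the whole domain -> dead
  B7=F: unreachable across the whole domain -> dead
  reachable outcomes have witnesses, e.g. B1=F (e.g. c=2, r=0), B3=T (e.g. c=2, r=0), B3=F (e.g. c=2, r=6), B4=S (e.g. c=2, r=0)

Answer: B1=T, B2=T, B2=F, B7=F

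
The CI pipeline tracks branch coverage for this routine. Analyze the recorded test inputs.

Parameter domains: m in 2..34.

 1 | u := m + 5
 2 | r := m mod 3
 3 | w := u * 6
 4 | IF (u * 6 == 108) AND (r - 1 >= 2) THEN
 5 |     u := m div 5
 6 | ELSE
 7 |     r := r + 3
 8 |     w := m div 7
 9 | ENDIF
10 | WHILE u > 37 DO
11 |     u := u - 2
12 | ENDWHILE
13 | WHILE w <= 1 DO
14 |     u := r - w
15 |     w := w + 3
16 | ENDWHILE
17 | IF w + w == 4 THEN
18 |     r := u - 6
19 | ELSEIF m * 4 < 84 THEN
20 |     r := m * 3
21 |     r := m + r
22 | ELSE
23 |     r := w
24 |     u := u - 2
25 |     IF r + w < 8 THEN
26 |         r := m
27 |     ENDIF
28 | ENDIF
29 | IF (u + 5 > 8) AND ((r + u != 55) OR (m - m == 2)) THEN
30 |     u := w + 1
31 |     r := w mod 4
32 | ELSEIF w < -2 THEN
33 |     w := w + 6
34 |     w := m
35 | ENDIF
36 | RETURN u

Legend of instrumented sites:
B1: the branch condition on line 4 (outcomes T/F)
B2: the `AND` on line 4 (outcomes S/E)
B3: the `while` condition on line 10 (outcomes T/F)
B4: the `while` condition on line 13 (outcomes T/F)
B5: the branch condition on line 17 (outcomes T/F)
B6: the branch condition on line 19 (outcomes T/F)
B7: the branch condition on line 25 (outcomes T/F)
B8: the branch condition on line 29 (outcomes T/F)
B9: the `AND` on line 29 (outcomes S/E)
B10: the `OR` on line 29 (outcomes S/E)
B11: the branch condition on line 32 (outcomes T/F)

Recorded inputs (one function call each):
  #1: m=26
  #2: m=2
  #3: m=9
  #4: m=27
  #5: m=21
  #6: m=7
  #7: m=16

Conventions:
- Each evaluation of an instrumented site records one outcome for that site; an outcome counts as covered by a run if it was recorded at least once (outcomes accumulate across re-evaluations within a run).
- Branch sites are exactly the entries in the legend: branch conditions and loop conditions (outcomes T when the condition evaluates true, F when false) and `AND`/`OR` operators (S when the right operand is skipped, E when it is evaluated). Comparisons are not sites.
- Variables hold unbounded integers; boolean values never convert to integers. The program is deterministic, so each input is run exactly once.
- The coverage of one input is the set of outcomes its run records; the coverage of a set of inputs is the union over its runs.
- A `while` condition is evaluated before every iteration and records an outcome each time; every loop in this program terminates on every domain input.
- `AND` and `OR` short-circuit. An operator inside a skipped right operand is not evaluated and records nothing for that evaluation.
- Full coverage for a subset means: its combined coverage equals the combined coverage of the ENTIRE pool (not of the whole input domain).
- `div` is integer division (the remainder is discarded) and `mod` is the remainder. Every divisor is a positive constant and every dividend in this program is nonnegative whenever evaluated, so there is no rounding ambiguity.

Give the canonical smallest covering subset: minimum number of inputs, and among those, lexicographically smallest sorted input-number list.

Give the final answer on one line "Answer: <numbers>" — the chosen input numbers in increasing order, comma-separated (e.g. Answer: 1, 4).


input #1, m=26: events B2->S, B1->F, B3->F, B4->F, B5->F, B6->F, B7->T, B9->E, B10->E, B8->F, B11->F; outcomes B1=F, B2=S, B3=F, B4=F, B5=F, B6=F, B7=T, B8=F, B9=E, B10=E, B11=F
input #2, m=2: events B2->S, B1->F, B3->F, B4->T, B4->F, B5->F, B6->T, B9->E, B10->S, B8->T; outcomes B1=F, B2=S, B3=F, B4=T, B4=F, B5=F, B6=T, B8=T, B9=E, B10=S
input #3, m=9: events B2->S, B1->F, B3->F, B4->T, B4->F, B5->F, B6->T, B9->S, B8->F, B11->F; outcomes B1=F, B2=S, B3=F, B4=T, B4=F, B5=F, B6=T, B8=F, B9=S, B11=F
input #4, m=27: events B2->S, B1->F, B3->F, B4->F, B5->F, B6->F, B7->T, B9->E, B10->S, B8->T; outcomes B1=F, B2=S, B3=F, B4=F, B5=F, B6=F, B7=T, B8=T, B9=E, B10=S
input #5, m=21: events B2->S, B1->F, B3->F, B4->F, B5->F, B6->F, B7->T, B9->E, B10->S, B8->T; outcomes B1=F, B2=S, B3=F, B4=F, B5=F, B6=F, B7=T, B8=T, B9=E, B10=S
input #6, m=7: events B2->S, B1->F, B3->F, B4->T, B4->F, B5->F, B6->T, B9->S, B8->F, B11->F; outcomes B1=F, B2=S, B3=F, B4=T, B4=F, B5=F, B6=T, B8=F, B9=S, B11=F
input #7, m=16: events B2->S, B1->F, B3->F, B4->F, B5->T, B9->E, B10->S, B8->T; outcomes B1=F, B2=S, B3=F, B4=F, B5=T, B8=T, B9=E, B10=S
union over all inputs: B1=F, B2=S, B3=F, B4=T, B4=F, B5=T, B5=F, B6=T, B6=F, B7=T, B8=T, B8=F, B9=S, B9=E, B10=S, B10=E, B11=F (17 outcomes)
checked all size-1 subsets: none covers 17 outcomes (max 11/17)
checked all size-2 subsets: none covers 17 outcomes (max 15/17)
size 3: inputs {1, 3, 7} cover all 17 outcomes, and no lexicographically smaller subset of this size does
Answer: 1, 3, 7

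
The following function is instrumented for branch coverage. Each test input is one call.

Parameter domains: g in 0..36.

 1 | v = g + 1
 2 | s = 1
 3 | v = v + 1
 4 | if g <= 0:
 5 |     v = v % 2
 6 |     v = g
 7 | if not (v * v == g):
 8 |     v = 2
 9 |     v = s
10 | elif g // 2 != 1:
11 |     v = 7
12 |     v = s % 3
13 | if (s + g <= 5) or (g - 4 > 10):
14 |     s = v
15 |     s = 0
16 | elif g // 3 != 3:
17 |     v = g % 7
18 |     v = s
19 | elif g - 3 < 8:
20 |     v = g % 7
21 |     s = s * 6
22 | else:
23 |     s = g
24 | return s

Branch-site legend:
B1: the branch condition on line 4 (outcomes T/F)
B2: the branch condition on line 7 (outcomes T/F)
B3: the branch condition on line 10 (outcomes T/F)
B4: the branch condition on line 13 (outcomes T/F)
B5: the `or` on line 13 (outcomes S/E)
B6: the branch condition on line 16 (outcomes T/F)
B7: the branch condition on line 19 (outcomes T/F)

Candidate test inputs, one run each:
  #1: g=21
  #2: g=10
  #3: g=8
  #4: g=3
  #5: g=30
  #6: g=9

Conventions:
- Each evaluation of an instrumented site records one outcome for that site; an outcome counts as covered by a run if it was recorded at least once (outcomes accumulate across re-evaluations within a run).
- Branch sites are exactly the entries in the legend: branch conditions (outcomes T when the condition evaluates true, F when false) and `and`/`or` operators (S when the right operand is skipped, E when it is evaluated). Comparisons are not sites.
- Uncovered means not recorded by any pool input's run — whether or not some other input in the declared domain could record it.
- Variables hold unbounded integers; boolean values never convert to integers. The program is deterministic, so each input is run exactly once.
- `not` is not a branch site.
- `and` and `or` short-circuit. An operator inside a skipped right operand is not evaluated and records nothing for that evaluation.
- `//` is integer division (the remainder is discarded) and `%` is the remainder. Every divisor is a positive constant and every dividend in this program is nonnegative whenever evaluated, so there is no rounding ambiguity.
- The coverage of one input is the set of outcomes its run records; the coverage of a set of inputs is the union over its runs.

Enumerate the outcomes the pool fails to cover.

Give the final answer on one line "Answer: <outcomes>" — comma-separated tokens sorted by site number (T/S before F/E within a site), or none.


test 1 (g=21) fires B1->F, B2->T, B5->E, B4->T; hits B1=F, B2=T, B4=T, B5=E
test 2 (g=10) fires B1->F, B2->T, B5->E, B4->F, B6->F, B7->T; hits B1=F, B2=T, B4=F, B5=E, B6=F, B7=T
test 3 (g=8) fires B1->F, B2->T, B5->E, B4->F, B6->T; hits B1=F, B2=T, B4=F, B5=E, B6=T
test 4 (g=3) fires B1->F, B2->T, B5->S, B4->T; hits B1=F, B2=T, B4=T, B5=S
test 5 (g=30) fires B1->F, B2->T, B5->E, B4->T; hits B1=F, B2=T, B4=T, B5=E
test 6 (g=9) fires B1->F, B2->T, B5->E, B4->F, B6->F, B7->T; hits B1=F, B2=T, B4=F, B5=E, B6=F, B7=T
union over the pool: B1=F, B2=T, B4=T, B4=F, B5=S, B5=E, B6=T, B6=F, B7=T
uncovered (5 of 14): B1=T, B2=F, B3=T, B3=F, B7=F
Answer: B1=T, B2=F, B3=T, B3=F, B7=F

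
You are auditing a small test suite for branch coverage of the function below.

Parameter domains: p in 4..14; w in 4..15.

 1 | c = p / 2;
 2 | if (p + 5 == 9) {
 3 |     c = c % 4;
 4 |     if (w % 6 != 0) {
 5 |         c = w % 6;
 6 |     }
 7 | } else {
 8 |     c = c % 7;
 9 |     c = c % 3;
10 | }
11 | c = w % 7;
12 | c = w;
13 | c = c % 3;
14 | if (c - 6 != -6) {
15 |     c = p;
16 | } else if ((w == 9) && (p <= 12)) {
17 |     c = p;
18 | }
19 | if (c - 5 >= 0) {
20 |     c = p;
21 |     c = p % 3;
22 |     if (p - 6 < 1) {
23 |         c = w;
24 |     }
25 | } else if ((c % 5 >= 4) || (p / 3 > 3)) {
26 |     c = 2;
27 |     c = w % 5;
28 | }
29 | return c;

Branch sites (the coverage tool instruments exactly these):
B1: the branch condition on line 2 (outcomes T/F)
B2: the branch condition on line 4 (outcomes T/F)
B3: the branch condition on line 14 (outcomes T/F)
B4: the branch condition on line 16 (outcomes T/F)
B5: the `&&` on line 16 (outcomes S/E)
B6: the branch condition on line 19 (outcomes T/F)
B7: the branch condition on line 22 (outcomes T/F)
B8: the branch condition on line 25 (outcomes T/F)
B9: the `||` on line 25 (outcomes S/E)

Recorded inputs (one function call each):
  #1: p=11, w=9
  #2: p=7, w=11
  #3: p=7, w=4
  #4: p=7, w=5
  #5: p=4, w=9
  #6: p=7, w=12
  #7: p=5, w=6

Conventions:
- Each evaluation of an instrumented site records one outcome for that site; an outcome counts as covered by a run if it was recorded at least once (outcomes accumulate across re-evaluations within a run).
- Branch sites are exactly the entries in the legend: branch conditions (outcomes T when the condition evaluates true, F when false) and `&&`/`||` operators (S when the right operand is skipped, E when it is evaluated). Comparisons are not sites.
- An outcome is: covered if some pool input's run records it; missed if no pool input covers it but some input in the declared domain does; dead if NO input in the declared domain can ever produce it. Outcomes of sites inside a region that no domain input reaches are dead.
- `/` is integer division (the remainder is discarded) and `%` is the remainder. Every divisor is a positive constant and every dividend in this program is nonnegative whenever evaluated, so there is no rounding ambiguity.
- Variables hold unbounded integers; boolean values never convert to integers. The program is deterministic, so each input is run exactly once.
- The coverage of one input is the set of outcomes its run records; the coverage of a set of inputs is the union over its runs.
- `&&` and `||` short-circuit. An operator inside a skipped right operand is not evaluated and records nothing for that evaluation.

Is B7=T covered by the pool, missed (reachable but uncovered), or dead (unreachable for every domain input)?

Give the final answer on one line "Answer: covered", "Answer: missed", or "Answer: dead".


no pool input records B7=T
but domain input (p=5, w=4) does record it -> reachable, so missed
Answer: missed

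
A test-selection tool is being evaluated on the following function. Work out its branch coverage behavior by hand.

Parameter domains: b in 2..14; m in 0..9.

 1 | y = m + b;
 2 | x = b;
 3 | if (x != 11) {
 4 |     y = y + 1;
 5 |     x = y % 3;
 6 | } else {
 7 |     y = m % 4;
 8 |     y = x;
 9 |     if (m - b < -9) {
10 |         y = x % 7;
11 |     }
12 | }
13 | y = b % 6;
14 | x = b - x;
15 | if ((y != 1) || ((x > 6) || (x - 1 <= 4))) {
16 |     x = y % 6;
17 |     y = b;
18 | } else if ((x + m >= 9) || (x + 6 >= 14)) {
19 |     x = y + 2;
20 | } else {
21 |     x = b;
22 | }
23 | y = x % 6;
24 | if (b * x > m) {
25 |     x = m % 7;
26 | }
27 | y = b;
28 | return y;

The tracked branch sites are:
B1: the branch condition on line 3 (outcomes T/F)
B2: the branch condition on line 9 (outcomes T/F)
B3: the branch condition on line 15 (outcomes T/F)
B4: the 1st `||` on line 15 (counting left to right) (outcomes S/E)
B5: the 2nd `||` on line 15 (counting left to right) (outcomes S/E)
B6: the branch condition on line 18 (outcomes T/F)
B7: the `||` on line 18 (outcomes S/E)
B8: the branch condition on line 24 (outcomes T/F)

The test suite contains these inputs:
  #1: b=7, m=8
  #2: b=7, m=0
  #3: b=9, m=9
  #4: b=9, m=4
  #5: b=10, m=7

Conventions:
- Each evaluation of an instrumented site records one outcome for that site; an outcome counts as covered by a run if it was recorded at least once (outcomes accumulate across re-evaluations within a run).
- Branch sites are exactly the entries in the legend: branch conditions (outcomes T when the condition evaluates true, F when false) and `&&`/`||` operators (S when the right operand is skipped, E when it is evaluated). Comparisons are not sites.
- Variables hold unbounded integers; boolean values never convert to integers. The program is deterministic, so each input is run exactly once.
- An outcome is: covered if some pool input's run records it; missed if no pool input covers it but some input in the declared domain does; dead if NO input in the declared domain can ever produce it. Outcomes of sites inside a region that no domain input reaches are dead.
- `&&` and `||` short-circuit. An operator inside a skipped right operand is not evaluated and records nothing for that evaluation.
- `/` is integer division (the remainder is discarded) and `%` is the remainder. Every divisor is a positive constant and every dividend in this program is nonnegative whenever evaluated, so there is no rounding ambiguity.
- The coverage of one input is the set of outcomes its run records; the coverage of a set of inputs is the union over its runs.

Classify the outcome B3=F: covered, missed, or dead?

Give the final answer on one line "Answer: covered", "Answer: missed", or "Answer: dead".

B3=F is recorded by pool input(s) 1 -> covered

Answer: covered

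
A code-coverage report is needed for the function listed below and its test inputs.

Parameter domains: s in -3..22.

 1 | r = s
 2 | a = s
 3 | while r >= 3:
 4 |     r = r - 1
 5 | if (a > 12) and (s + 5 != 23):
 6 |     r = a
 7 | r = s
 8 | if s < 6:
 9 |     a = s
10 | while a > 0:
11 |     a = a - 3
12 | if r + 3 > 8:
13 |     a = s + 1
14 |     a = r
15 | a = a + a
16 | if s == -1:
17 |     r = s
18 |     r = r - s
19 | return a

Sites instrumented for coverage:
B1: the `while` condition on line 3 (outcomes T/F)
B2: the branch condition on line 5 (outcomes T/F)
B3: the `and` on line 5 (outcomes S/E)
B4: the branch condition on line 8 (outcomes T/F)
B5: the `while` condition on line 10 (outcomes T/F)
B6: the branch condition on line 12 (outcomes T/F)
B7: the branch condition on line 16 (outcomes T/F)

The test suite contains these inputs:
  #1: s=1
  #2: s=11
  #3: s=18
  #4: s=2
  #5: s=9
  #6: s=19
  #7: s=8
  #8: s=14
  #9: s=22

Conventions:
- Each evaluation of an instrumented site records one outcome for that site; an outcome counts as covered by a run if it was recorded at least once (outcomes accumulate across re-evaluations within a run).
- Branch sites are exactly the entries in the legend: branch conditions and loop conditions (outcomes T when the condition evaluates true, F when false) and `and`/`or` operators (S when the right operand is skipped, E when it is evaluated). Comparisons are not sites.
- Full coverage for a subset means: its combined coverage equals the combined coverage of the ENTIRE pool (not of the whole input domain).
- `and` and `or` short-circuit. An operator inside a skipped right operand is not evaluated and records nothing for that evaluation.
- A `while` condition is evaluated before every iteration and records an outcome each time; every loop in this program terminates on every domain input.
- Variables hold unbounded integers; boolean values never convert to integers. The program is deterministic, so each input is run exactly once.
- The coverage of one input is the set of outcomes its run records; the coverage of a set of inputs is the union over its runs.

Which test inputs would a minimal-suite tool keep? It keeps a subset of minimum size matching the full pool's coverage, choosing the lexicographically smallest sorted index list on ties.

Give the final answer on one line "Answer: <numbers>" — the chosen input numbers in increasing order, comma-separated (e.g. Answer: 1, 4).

input #1 (s=1): covers B1=F, B2=F, B3=S, B4=T, B5=T, B5=F, B6=F, B7=F
input #2 (s=11): covers B1=T, B1=F, B2=F, B3=S, B4=F, B5=T, B5=F, B6=T, B7=F
input #3 (s=18): covers B1=T, B1=F, B2=F, B3=E, B4=F, B5=T, B5=F, B6=T, B7=F
input #4 (s=2): covers B1=F, B2=F, B3=S, B4=T, B5=T, B5=F, B6=F, B7=F
input #5 (s=9): covers B1=T, B1=F, B2=F, B3=S, B4=F, B5=T, B5=F, B6=T, B7=F
input #6 (s=19): covers B1=T, B1=F, B2=T, B3=E, B4=F, B5=T, B5=F, B6=T, B7=F
input #7 (s=8): covers B1=T, B1=F, B2=F, B3=S, B4=F, B5=T, B5=F, B6=T, B7=F
input #8 (s=14): covers B1=T, B1=F, B2=T, B3=E, B4=F, B5=T, B5=F, B6=T, B7=F
input #9 (s=22): covers B1=T, B1=F, B2=T, B3=E, B4=F, B5=T, B5=F, B6=T, B7=F
union over all inputs: B1=T, B1=F, B2=T, B2=F, B3=S, B3=E, B4=T, B4=F, B5=T, B5=F, B6=T, B6=F, B7=F (13 outcomes)
no size-1 subset reaches all 13 outcomes (best union: 9/13)
at size 2, {1, 6} reaches all 13 outcomes; every lexicographically earlier size-2 subset fails

Answer: 1, 6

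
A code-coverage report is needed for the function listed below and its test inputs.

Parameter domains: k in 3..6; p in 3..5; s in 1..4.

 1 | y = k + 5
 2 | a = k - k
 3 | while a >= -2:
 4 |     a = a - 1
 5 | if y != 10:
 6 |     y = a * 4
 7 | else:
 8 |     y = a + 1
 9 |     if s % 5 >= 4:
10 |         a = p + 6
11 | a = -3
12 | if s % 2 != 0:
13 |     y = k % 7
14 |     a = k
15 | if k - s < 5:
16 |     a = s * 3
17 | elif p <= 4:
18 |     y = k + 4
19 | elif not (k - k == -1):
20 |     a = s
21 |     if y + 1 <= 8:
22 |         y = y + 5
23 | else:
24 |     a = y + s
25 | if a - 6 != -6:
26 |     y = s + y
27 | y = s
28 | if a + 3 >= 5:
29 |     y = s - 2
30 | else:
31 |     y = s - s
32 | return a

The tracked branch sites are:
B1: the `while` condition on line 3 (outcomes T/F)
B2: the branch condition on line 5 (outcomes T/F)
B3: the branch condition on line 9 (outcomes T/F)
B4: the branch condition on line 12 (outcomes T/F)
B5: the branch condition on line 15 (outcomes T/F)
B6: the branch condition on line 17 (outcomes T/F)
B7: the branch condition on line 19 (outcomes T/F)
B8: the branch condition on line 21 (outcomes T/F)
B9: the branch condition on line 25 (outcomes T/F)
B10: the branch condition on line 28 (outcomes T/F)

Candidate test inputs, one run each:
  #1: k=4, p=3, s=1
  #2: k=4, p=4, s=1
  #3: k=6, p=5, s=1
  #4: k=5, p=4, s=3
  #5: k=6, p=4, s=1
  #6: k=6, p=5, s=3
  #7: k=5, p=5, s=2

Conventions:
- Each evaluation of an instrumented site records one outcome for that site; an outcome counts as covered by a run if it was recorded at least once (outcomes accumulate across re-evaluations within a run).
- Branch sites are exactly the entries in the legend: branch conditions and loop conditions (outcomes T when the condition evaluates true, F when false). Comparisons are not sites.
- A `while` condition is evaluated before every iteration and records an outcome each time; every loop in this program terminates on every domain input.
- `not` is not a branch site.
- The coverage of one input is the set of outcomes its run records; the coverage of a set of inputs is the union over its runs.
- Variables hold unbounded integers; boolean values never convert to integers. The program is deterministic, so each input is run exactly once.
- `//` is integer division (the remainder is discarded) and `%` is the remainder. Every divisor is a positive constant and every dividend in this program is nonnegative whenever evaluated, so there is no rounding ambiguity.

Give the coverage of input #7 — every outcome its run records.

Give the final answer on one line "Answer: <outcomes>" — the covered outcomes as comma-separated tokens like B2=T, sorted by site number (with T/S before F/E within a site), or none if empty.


Running input #7 (k=5, p=5, s=2), event by event:
  B1->T, B1->T, B1->T, B1->F, B2->F, B3->F, B4->F, B5->T, B9->T, B10->T
distinct outcomes covered: B1=T, B1=F, B2=F, B3=F, B4=F, B5=T, B9=T, B10=T
Answer: B1=T, B1=F, B2=F, B3=F, B4=F, B5=T, B9=T, B10=T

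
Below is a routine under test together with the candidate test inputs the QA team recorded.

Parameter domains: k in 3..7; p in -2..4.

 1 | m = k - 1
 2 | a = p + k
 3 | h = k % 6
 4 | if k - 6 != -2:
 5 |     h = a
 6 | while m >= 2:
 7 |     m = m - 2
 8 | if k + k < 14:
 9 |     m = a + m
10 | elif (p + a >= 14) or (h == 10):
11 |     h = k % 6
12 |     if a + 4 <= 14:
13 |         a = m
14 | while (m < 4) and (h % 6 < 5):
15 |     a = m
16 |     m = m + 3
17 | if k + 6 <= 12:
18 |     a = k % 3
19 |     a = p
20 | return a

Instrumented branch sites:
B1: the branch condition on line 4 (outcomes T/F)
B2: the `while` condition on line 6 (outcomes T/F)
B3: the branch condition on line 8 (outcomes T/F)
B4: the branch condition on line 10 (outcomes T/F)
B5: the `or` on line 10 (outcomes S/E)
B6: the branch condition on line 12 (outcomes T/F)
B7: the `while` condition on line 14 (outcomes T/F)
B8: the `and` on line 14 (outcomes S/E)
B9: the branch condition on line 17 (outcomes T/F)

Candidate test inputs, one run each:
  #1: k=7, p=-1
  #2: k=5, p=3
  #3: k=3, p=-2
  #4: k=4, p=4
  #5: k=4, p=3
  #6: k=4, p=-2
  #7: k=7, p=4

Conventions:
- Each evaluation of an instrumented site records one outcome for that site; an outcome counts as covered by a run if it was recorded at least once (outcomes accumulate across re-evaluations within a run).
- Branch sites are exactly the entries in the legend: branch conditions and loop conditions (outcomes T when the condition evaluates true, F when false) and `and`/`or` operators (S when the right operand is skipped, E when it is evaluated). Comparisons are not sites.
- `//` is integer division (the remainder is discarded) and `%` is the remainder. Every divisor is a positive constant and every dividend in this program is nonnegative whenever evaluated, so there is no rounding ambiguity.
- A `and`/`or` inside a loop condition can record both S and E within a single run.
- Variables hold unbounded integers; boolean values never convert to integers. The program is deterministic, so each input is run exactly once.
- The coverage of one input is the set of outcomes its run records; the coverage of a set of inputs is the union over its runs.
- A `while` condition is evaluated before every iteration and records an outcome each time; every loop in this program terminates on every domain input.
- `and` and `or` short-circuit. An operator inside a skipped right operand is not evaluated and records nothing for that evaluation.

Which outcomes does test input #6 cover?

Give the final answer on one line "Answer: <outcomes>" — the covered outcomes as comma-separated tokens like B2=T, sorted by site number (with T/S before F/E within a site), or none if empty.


Event log for input #6 (k=4, p=-2):
  B1->F, B2->T, B2->F, B3->T, B8->E, B7->T, B8->S, B7->F, B9->T
distinct outcomes covered: B1=F, B2=T, B2=F, B3=T, B7=T, B7=F, B8=S, B8=E, B9=T
Answer: B1=F, B2=T, B2=F, B3=T, B7=T, B7=F, B8=S, B8=E, B9=T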